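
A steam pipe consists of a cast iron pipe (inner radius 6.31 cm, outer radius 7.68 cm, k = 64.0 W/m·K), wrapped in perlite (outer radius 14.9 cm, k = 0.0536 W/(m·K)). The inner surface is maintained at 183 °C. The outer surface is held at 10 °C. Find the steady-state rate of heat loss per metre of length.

Q' = 87.9 W/m

Treat each layer as a resistance in series:
  R'_cast iron = ln(0.0768/0.0631)/(2πk) = 0.1965/(2π·64.0) = 4.886×10^-4 m·K/W
  R'_perlite = ln(0.149/0.0768)/(2πk) = 0.6627/(2π·0.0536) = 1.968 m·K/W
ΣR = 4.886×10^-4 + 1.968 = 1.968 m·K/W
Q' = ΔT/ΣR = (183 °C − 10 °C)/1.968 = 87.9 W/m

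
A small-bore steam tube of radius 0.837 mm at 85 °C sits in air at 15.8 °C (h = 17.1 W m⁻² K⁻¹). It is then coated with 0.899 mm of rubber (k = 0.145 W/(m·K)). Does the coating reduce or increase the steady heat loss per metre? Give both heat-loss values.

Critical radius for a cylinder: r_cr = k/h = 0.00848 m = 0.848 cm.
Outer radius after coating: r₂ = 8.37×10^-4 + 8.99×10^-4 = 0.001736 m.
Since r₁ < r_cr and r₂ ≤ r_cr, the coating moves toward the maximum at r_cr — heat loss rises.
Bare: R = 1/(2πr₁h) = 11.12 m·K/W; Q = 69.2/11.12 = 6.22 W/m.
Coated: R = R_cond + R_conv = 6.162 m·K/W; Q = 69.2/6.162 = 11.2 W/m.

increases: 6.22 → 11.2 W/m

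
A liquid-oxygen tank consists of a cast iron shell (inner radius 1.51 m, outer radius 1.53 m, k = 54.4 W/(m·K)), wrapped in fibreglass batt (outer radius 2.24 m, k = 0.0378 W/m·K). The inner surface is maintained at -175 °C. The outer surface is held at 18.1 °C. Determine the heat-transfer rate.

Q = 443 W

Series thermal resistances, inner to outer:
  R_cast iron = (1/1.51 − 1/1.53)/(4πk) = 0.008657/(4π·54.4) = 1.266×10^-5 K/W
  R_fibreglass batt = (1/1.53 − 1/2.24)/(4πk) = 0.2072/(4π·0.0378) = 0.4361 K/W
ΣR = 1.266×10^-5 + 0.4361 = 0.4361 K/W
Q = ΔT/ΣR = (-175 °C − 18.1 °C)/0.4361 = -443 W
(Negative Q ⇒ heat flows inward; heat gain = 443 W.)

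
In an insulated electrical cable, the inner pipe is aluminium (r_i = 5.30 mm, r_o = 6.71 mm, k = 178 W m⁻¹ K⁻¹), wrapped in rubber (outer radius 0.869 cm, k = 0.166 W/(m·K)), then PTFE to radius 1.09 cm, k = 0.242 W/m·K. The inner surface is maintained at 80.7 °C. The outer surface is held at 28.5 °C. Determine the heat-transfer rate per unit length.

Treat each layer as a resistance in series:
  R'_aluminium = ln(0.00671/0.00530)/(2πk) = 0.2359/(2π·178) = 2.109×10^-4 m·K/W
  R'_rubber = ln(0.00869/0.00671)/(2πk) = 0.2586/(2π·0.166) = 0.2479 m·K/W
  R'_PTFE = ln(0.0109/0.00869)/(2πk) = 0.2266/(2π·0.242) = 0.1490 m·K/W
ΣR = 2.109×10^-4 + 0.2479 + 0.1490 = 0.3971 m·K/W
Q' = ΔT/ΣR = (80.7 °C − 28.5 °C)/0.3971 = 131 W/m

Q' = 131 W/m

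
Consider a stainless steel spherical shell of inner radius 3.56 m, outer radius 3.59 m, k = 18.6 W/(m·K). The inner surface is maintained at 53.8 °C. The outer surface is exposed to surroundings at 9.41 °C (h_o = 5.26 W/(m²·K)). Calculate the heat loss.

Q = 37.5 kW

Treat each layer as a resistance in series:
  R_stainless steel = (1/3.56 − 1/3.59)/(4πk) = 0.002347/(4π·18.6) = 1.004×10^-5 K/W
  R_conv,out = 1/(4πr²h) = 1/(4π·3.59²·5.26) = 0.001174 K/W
ΣR = 1.004×10^-5 + 0.001174 = 0.001184 K/W
Q = ΔT/ΣR = (53.8 °C − 9.41 °C)/0.001184 = 37500 W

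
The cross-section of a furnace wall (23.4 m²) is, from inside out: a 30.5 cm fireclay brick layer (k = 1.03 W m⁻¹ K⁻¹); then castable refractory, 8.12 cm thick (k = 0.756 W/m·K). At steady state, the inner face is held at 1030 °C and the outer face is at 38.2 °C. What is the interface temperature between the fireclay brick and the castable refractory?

T = 302 °C

Series thermal resistances, inner to outer:
  R_fireclay brick = L/(kA) = 0.305/(1.03·23.4) = 0.01265 K/W
  R_castable refractory = L/(kA) = 0.0812/(0.756·23.4) = 0.004590 K/W
ΣR = 0.01265 + 0.004590 = 0.01724 K/W
Q = ΔT/ΣR = (1030 °C − 38.2 °C)/0.01724 = 57530 W
From the inner boundary to the fireclay brick/castable refractory interface, ΣR_partial = 0.01265 K/W.
T_interface = T_in − Q·ΣR_partial = 1030 °C − (57530)(0.01265) = 302 °C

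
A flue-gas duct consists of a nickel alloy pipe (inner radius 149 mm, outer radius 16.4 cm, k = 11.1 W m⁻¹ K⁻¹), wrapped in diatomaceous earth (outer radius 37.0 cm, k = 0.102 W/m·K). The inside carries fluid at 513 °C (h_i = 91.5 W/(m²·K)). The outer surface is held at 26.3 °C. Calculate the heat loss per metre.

Resistance network (inner→outer):
  R'_conv,in = 1/(2πr h) = 1/(2π·0.149·91.5) = 0.01167 m·K/W
  R'_nickel alloy = ln(0.164/0.149)/(2πk) = 0.09592/(2π·11.1) = 0.001375 m·K/W
  R'_diatomaceous earth = ln(0.370/0.164)/(2πk) = 0.8136/(2π·0.102) = 1.270 m·K/W
ΣR = 0.01167 + 0.001375 + 1.270 = 1.283 m·K/W
Q' = ΔT/ΣR = (513 °C − 26.3 °C)/1.283 = 379 W/m

Q' = 379 W/m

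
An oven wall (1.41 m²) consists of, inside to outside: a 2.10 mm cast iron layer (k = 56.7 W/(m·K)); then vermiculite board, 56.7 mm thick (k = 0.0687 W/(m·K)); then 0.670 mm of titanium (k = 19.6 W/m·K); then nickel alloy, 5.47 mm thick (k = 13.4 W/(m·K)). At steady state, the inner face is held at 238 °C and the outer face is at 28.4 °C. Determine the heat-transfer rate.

Resistance network (inner→outer):
  R_cast iron = L/(kA) = 0.00210/(56.7·1.41) = 2.627×10^-5 K/W
  R_vermiculite board = L/(kA) = 0.0567/(0.0687·1.41) = 0.5853 K/W
  R_titanium = L/(kA) = 6.70×10^-4/(19.6·1.41) = 2.424×10^-5 K/W
  R_nickel alloy = L/(kA) = 0.00547/(13.4·1.41) = 2.895×10^-4 K/W
ΣR = 2.627×10^-5 + 0.5853 + 2.424×10^-5 + 2.895×10^-4 = 0.5856 K/W
Q = ΔT/ΣR = (238 °C − 28.4 °C)/0.5856 = 358 W

Q = 358 W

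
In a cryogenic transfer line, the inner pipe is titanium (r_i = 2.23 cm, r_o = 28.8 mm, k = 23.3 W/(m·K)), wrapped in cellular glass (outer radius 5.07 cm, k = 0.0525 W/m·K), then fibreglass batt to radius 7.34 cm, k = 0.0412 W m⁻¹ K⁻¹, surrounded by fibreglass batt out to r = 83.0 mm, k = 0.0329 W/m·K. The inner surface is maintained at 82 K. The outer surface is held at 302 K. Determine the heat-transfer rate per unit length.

Resistance network (inner→outer):
  R'_titanium = ln(0.0288/0.0223)/(2πk) = 0.2558/(2π·23.3) = 0.001747 m·K/W
  R'_cellular glass = ln(0.0507/0.0288)/(2πk) = 0.5656/(2π·0.0525) = 1.714 m·K/W
  R'_fibreglass batt = ln(0.0734/0.0507)/(2πk) = 0.3700/(2π·0.0412) = 1.429 m·K/W
  R'_fibreglass batt = ln(0.0830/0.0734)/(2πk) = 0.1229/(2π·0.0329) = 0.5946 m·K/W
ΣR = 0.001747 + 1.714 + 1.429 + 0.5946 = 3.739 m·K/W
Q' = ΔT/ΣR = (82 K − 302 K)/3.739 = -58.8 W/m
(Negative Q' ⇒ heat flows inward; heat gain = 58.8 W/m.)

Q' = 58.8 W/m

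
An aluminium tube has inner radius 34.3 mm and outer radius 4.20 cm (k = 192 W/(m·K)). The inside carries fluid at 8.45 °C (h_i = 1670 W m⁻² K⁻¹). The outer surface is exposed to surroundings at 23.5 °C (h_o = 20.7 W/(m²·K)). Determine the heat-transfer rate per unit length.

Q' = 80.9 W/m

Resistance network (inner→outer):
  R'_conv,in = 1/(2πr h) = 1/(2π·0.0343·1670) = 0.002778 m·K/W
  R'_aluminium = ln(0.0420/0.0343)/(2πk) = 0.2025/(2π·192) = 1.679×10^-4 m·K/W
  R'_conv,out = 1/(2πr h) = 1/(2π·0.0420·20.7) = 0.1831 m·K/W
ΣR = 0.002778 + 1.679×10^-4 + 0.1831 = 0.1860 m·K/W
Q' = ΔT/ΣR = (8.45 °C − 23.5 °C)/0.1860 = -80.9 W/m
(Negative Q' ⇒ heat flows inward; heat gain = 80.9 W/m.)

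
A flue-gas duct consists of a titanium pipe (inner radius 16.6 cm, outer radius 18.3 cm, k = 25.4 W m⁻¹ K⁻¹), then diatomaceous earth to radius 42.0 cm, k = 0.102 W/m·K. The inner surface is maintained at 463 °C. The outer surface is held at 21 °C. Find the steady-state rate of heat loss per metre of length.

Series thermal resistances, inner to outer:
  R'_titanium = ln(0.183/0.166)/(2πk) = 0.09750/(2π·25.4) = 6.109×10^-4 m·K/W
  R'_diatomaceous earth = ln(0.420/0.183)/(2πk) = 0.8308/(2π·0.102) = 1.296 m·K/W
ΣR = 6.109×10^-4 + 1.296 = 1.297 m·K/W
Q' = ΔT/ΣR = (463 °C − 21 °C)/1.297 = 341 W/m

Q' = 341 W/m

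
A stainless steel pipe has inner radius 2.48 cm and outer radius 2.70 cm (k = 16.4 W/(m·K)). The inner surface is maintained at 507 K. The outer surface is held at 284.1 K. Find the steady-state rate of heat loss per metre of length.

Q' = 270 kW/m

Q' = 2πk·ΔT/ln(r₂/r₁) = 2π × 16.4 × 222.9 / ln(0.0270/0.0248) = 2.70×10^5 W/m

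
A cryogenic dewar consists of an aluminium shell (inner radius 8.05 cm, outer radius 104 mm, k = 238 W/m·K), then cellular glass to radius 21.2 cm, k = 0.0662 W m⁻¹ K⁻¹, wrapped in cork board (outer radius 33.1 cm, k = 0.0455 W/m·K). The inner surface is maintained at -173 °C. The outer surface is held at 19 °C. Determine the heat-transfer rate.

Q = 21.7 W

Treat each layer as a resistance in series:
  R_aluminium = (1/0.0805 − 1/0.104)/(4πk) = 2.807/(4π·238) = 9.385×10^-4 K/W
  R_cellular glass = (1/0.104 − 1/0.212)/(4πk) = 4.898/(4π·0.0662) = 5.888 K/W
  R_cork board = (1/0.212 − 1/0.331)/(4πk) = 1.696/(4π·0.0455) = 2.966 K/W
ΣR = 9.385×10^-4 + 5.888 + 2.966 = 8.855 K/W
Q = ΔT/ΣR = (-173 °C − 19 °C)/8.855 = -21.7 W
(Negative Q ⇒ heat flows inward; heat gain = 21.7 W.)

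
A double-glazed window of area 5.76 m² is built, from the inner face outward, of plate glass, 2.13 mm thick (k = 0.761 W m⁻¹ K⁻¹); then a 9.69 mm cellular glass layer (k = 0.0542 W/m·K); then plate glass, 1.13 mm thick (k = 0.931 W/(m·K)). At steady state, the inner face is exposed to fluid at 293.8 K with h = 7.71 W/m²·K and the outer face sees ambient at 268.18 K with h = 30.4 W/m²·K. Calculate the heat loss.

Treat each layer as a resistance in series:
  R_conv,in = 1/(hA) = 1/(7.71·5.76) = 0.02252 K/W
  R_plate glass = L/(kA) = 0.00213/(0.761·5.76) = 4.859×10^-4 K/W
  R_cellular glass = L/(kA) = 0.00969/(0.0542·5.76) = 0.03104 K/W
  R_plate glass = L/(kA) = 0.00113/(0.931·5.76) = 2.107×10^-4 K/W
  R_conv,out = 1/(hA) = 1/(30.4·5.76) = 0.005711 K/W
ΣR = 0.02252 + 4.859×10^-4 + 0.03104 + 2.107×10^-4 + 0.005711 = 0.05997 K/W
Q = ΔT/ΣR = (293.8 K − 268.18 K)/0.05997 = 427 W

Q = 427 W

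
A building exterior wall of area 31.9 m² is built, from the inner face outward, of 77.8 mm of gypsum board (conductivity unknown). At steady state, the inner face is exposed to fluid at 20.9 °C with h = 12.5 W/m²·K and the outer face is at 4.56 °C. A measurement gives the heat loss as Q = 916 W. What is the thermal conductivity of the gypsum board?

ΣR = ΔT/Q = |20.9 − 4.56|/916 = 0.01784 K/W
Known resistances:
  R_conv,in = 1/(hA) = 1/(12.5·31.9) = 0.002508 K/W
R_gypsum board = ΣR − ΣR_known = 0.01784 − 0.002508 = 0.01533 K/W
L/(kA) = 0.01533 ⇒ k = 0.0778/(0.01533·31.9) = 0.159 W/m·K

k = 0.159 W/m·K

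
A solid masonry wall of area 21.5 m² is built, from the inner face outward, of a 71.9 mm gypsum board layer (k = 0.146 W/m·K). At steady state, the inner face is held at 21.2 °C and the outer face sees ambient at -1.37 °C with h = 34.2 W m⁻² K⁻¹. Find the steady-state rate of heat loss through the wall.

Treat each layer as a resistance in series:
  R_gypsum board = L/(kA) = 0.0719/(0.146·21.5) = 0.02291 K/W
  R_conv,out = 1/(hA) = 1/(34.2·21.5) = 0.001360 K/W
ΣR = 0.02291 + 0.001360 = 0.02427 K/W
Q = ΔT/ΣR = (21.2 °C − -1.37 °C)/0.02427 = 930 W

Q = 930 W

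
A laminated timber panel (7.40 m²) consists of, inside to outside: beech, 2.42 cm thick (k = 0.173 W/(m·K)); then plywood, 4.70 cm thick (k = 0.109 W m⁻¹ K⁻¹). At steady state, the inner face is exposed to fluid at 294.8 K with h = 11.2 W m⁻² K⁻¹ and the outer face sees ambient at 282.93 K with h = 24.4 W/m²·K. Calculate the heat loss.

Treat each layer as a resistance in series:
  R_conv,in = 1/(hA) = 1/(11.2·7.40) = 0.01207 K/W
  R_beech = L/(kA) = 0.0242/(0.173·7.40) = 0.01890 K/W
  R_plywood = L/(kA) = 0.0470/(0.109·7.40) = 0.05827 K/W
  R_conv,out = 1/(hA) = 1/(24.4·7.40) = 0.005538 K/W
ΣR = 0.01207 + 0.01890 + 0.05827 + 0.005538 = 0.09478 K/W
Q = ΔT/ΣR = (294.8 K − 282.93 K)/0.09478 = 125 W

Q = 125 W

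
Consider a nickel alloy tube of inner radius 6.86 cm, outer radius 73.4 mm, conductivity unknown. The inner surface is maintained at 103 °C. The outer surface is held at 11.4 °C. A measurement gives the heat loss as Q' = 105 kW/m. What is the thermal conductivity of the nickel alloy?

k = 12.3 W/m·K

ΣR = ΔT/Q' = |103 − 11.4|/1.05×10^5 = 8.724×10^-4 m·K/W
ln(r₂/r₁)/(2πk) = 8.724×10^-4 ⇒ k = 0.06763/(2π·8.724×10^-4) = 12.3 W/m·K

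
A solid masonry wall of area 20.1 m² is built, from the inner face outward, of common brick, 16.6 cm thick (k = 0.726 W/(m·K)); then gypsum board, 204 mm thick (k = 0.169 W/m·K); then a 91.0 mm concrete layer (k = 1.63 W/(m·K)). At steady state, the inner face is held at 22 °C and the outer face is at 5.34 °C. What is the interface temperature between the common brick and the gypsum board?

Treat each layer as a resistance in series:
  R_common brick = L/(kA) = 0.166/(0.726·20.1) = 0.01138 K/W
  R_gypsum board = L/(kA) = 0.204/(0.169·20.1) = 0.06005 K/W
  R_concrete = L/(kA) = 0.0910/(1.63·20.1) = 0.002778 K/W
ΣR = 0.01138 + 0.06005 + 0.002778 = 0.07421 K/W
Q = ΔT/ΣR = (22 °C − 5.34 °C)/0.07421 = 224.5 W
From the inner boundary to the common brick/gypsum board interface, ΣR_partial = 0.01138 K/W.
T_interface = T_in − Q·ΣR_partial = 22 °C − (224.5)(0.01138) = 19.4 °C

T = 19.4 °C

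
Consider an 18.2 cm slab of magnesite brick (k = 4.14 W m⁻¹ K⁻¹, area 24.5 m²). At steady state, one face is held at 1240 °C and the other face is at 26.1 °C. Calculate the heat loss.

Q = 677 kW

Q = kA·ΔT/L = 4.14 × 24.5 × |1240 °C − 26.1 °C| / 0.182 = 6.77×10^5 W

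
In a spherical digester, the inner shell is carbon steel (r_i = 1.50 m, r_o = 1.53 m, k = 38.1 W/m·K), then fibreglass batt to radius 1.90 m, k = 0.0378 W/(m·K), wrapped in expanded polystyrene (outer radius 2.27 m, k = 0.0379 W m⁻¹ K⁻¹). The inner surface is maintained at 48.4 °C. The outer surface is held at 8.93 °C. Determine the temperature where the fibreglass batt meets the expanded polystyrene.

T = 24.8 °C

Treat each layer as a resistance in series:
  R_carbon steel = (1/1.50 − 1/1.53)/(4πk) = 0.01307/(4π·38.1) = 2.730×10^-5 K/W
  R_fibreglass batt = (1/1.53 − 1/1.90)/(4πk) = 0.1273/(4π·0.0378) = 0.2680 K/W
  R_expanded polystyrene = (1/1.90 − 1/2.27)/(4πk) = 0.08579/(4π·0.0379) = 0.1801 K/W
ΣR = 2.730×10^-5 + 0.2680 + 0.1801 = 0.4481 K/W
Q = ΔT/ΣR = (48.4 °C − 8.93 °C)/0.4481 = 88.08 W
From the inner boundary to the fibreglass batt/expanded polystyrene interface, ΣR_partial = 0.2680 K/W.
T_interface = T_in − Q·ΣR_partial = 48.4 °C − (88.08)(0.2680) = 24.8 °C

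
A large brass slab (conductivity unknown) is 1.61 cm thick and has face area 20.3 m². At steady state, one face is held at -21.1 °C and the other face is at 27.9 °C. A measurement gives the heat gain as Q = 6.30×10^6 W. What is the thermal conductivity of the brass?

k = 102 W/m·K

ΣR = ΔT/Q = |-21.1 − 27.9|/6.30×10^6 = 7.778×10^-6 K/W
L/(kA) = 7.778×10^-6 ⇒ k = 0.0161/(7.778×10^-6·20.3) = 102 W/m·K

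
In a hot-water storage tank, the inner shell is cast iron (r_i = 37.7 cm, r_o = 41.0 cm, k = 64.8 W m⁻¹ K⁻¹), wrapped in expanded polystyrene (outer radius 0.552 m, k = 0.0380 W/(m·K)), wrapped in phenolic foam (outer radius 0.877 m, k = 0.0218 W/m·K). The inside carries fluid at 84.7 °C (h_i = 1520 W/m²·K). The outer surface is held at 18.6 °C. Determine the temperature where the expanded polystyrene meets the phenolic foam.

T = 61.6 °C

Series thermal resistances, inner to outer:
  R_conv,in = 1/(4πr²h) = 1/(4π·0.377²·1520) = 3.684×10^-4 K/W
  R_cast iron = (1/0.377 − 1/0.410)/(4πk) = 0.2135/(4π·64.8) = 2.622×10^-4 K/W
  R_expanded polystyrene = (1/0.410 − 1/0.552)/(4πk) = 0.6274/(4π·0.0380) = 1.314 K/W
  R_phenolic foam = (1/0.552 − 1/0.877)/(4πk) = 0.6713/(4π·0.0218) = 2.451 K/W
ΣR = 3.684×10^-4 + 2.622×10^-4 + 1.314 + 2.451 = 3.766 K/W
Q = ΔT/ΣR = (84.7 °C − 18.6 °C)/3.766 = 17.55 W
From the inner boundary to the expanded polystyrene/phenolic foam interface, ΣR_partial = 1.315 K/W.
T_interface = T_in − Q·ΣR_partial = 84.7 °C − (17.55)(1.315) = 61.6 °C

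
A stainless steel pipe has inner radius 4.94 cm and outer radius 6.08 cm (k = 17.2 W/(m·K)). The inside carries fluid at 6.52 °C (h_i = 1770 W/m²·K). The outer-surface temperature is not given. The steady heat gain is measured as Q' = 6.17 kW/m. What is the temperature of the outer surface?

Series resistances:
  R'_conv,in = 1/(2πr h) = 1/(2π·0.0494·1770) = 0.001820 m·K/W
  R'_stainless steel = ln(0.0608/0.0494)/(2πk) = 0.2076/(2π·17.2) = 0.001921 m·K/W
ΣR = 0.003742 m·K/W
ΔT = Q'·ΣR = 6170 × 0.003742 = 23.09 K
Heat flows inward, so T_out = T_in + ΔT = 6.52 + 23.09 = 29.6 °C

T_out = 29.6 °C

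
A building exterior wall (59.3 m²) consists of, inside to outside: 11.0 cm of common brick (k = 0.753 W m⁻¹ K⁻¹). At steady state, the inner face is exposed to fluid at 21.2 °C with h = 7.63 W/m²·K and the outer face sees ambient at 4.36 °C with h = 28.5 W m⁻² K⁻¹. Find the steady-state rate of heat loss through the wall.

Q = 3200 W

Treat each layer as a resistance in series:
  R_conv,in = 1/(hA) = 1/(7.63·59.3) = 0.002210 K/W
  R_common brick = L/(kA) = 0.110/(0.753·59.3) = 0.002463 K/W
  R_conv,out = 1/(hA) = 1/(28.5·59.3) = 5.917×10^-4 K/W
ΣR = 0.002210 + 0.002463 + 5.917×10^-4 = 0.005265 K/W
Q = ΔT/ΣR = (21.2 °C − 4.36 °C)/0.005265 = 3200 W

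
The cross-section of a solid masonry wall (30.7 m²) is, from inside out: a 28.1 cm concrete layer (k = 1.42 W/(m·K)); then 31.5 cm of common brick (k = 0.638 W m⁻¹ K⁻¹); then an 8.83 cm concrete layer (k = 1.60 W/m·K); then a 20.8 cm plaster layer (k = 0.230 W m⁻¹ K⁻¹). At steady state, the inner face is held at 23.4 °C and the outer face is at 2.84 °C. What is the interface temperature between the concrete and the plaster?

T = 14.1 °C

Series thermal resistances, inner to outer:
  R_concrete = L/(kA) = 0.281/(1.42·30.7) = 0.006446 K/W
  R_common brick = L/(kA) = 0.315/(0.638·30.7) = 0.01608 K/W
  R_concrete = L/(kA) = 0.0883/(1.60·30.7) = 0.001798 K/W
  R_plaster = L/(kA) = 0.208/(0.230·30.7) = 0.02946 K/W
ΣR = 0.006446 + 0.01608 + 0.001798 + 0.02946 = 0.05378 K/W
Q = ΔT/ΣR = (23.4 °C − 2.84 °C)/0.05378 = 382.3 W
From the inner boundary to the concrete/plaster interface, ΣR_partial = 0.02432 K/W.
T_interface = T_in − Q·ΣR_partial = 23.4 °C − (382.3)(0.02432) = 14.1 °C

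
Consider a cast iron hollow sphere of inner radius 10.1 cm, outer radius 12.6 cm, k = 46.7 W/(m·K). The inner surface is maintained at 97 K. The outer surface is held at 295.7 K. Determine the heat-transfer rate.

Q = 59.4 kW

Q = 4πk·ΔT/(1/r₁ − 1/r₂) = 4π × 46.7 × 198.7 / (1/0.101 − 1/0.126) = 59400 W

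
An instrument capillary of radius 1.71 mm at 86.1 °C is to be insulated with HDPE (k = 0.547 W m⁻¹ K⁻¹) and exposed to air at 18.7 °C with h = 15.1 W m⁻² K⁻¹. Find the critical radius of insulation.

r_cr = 3.62 cm

For a cylinder, r_cr = k_ins/h = 0.547/15.1 = 0.0362 m = 3.62 cm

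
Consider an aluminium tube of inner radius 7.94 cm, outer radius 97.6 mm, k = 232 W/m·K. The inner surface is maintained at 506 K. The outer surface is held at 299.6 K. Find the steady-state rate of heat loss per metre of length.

Q' = 1460 kW/m

Q' = 2πk·ΔT/ln(r₂/r₁) = 2π × 232 × 206.4 / ln(0.0976/0.0794) = 1.46×10^6 W/m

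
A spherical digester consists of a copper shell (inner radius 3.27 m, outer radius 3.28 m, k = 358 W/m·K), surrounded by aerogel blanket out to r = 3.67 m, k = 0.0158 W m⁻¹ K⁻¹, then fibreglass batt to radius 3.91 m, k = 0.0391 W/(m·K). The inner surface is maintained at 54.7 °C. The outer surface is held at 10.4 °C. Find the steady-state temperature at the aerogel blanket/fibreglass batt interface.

Treat each layer as a resistance in series:
  R_copper = (1/3.27 − 1/3.28)/(4πk) = 9.323×10^-4/(4π·358) = 2.072×10^-7 K/W
  R_aerogel blanket = (1/3.28 − 1/3.67)/(4πk) = 0.03240/(4π·0.0158) = 0.1632 K/W
  R_fibreglass batt = (1/3.67 − 1/3.91)/(4πk) = 0.01673/(4π·0.0391) = 0.03404 K/W
ΣR = 2.072×10^-7 + 0.1632 + 0.03404 = 0.1972 K/W
Q = ΔT/ΣR = (54.7 °C − 10.4 °C)/0.1972 = 224.6 W
From the inner boundary to the aerogel blanket/fibreglass batt interface, ΣR_partial = 0.1632 K/W.
T_interface = T_in − Q·ΣR_partial = 54.7 °C − (224.6)(0.1632) = 18.0 °C

T = 18.0 °C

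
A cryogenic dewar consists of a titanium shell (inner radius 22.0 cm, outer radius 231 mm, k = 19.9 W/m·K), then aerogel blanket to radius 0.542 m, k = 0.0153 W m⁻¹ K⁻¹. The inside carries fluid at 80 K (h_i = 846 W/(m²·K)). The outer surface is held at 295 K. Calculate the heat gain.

Q = 16.6 W

Resistance network (inner→outer):
  R_conv,in = 1/(4πr²h) = 1/(4π·0.220²·846) = 0.001943 K/W
  R_titanium = (1/0.220 − 1/0.231)/(4πk) = 0.2165/(4π·19.9) = 8.656×10^-4 K/W
  R_aerogel blanket = (1/0.231 − 1/0.542)/(4πk) = 2.484/(4π·0.0153) = 12.92 K/W
ΣR = 0.001943 + 8.656×10^-4 + 12.92 = 12.92 K/W
Q = ΔT/ΣR = (80 K − 295 K)/12.92 = -16.6 W
(Negative Q ⇒ heat flows inward; heat gain = 16.6 W.)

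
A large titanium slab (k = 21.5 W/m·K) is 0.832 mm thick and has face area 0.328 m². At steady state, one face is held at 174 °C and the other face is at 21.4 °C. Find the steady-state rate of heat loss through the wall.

Q = 1.29×10^6 W

Q = kA·ΔT/L = 21.5 × 0.328 × |174 °C − 21.4 °C| / 8.32×10^-4 = 1.29×10^6 W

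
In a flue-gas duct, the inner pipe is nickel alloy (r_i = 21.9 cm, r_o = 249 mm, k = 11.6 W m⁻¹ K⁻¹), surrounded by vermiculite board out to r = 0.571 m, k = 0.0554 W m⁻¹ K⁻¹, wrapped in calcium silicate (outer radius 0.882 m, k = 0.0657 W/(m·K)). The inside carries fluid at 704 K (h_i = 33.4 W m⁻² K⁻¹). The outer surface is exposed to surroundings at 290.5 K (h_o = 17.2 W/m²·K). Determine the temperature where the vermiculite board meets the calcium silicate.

Series thermal resistances, inner to outer:
  R'_conv,in = 1/(2πr h) = 1/(2π·0.219·33.4) = 0.02176 m·K/W
  R'_nickel alloy = ln(0.249/0.219)/(2πk) = 0.1284/(2π·11.6) = 0.001761 m·K/W
  R'_vermiculite board = ln(0.571/0.249)/(2πk) = 0.8299/(2π·0.0554) = 2.384 m·K/W
  R'_calcium silicate = ln(0.882/0.571)/(2πk) = 0.4348/(2π·0.0657) = 1.053 m·K/W
  R'_conv,out = 1/(2πr h) = 1/(2π·0.882·17.2) = 0.01049 m·K/W
ΣR = 0.02176 + 0.001761 + 2.384 + 1.053 + 0.01049 = 3.471 m·K/W
Q' = ΔT/ΣR = (704 K − 290.5 K)/3.471 = 119.1 W/m
From the inner boundary to the vermiculite board/calcium silicate interface, ΣR_partial = 2.408 m·K/W.
T_interface = T_in − Q'·ΣR_partial = 704 K − (119.1)(2.408) = 417 K

T = 417 K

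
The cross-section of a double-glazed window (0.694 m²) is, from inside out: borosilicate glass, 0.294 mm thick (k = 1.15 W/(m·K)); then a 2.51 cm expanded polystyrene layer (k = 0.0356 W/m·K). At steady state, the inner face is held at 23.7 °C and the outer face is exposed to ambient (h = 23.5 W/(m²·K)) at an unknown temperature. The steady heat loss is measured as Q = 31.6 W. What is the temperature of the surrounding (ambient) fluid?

Sum the resistances:
  R_borosilicate glass = L/(kA) = 2.94×10^-4/(1.15·0.694) = 3.684×10^-4 K/W
  R_expanded polystyrene = L/(kA) = 0.0251/(0.0356·0.694) = 1.016 K/W
  R_conv,out = 1/(hA) = 1/(23.5·0.694) = 0.06132 K/W
ΣR = 1.078 K/W
ΔT = Q·ΣR = 31.6 × 1.078 = 34.06 K
Heat flows outward, so T_out = T_in − ΔT = 23.7 − 34.06 = -10.4 °C

T_out = -10.4 °C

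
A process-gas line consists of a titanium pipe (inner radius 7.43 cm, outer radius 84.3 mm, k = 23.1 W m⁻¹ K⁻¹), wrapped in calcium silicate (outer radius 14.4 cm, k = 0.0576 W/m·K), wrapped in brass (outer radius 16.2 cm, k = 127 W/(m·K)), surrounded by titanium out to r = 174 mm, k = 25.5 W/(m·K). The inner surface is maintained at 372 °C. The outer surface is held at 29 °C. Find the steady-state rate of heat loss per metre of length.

Resistance network (inner→outer):
  R'_titanium = ln(0.0843/0.0743)/(2πk) = 0.1263/(2π·23.1) = 8.700×10^-4 m·K/W
  R'_calcium silicate = ln(0.144/0.0843)/(2πk) = 0.5354/(2π·0.0576) = 1.479 m·K/W
  R'_brass = ln(0.162/0.144)/(2πk) = 0.1178/(2π·127) = 1.476×10^-4 m·K/W
  R'_titanium = ln(0.174/0.162)/(2πk) = 0.07146/(2π·25.5) = 4.460×10^-4 m·K/W
ΣR = 8.700×10^-4 + 1.479 + 1.476×10^-4 + 4.460×10^-4 = 1.480 m·K/W
Q' = ΔT/ΣR = (372 °C − 29 °C)/1.480 = 232 W/m

Q' = 232 W/m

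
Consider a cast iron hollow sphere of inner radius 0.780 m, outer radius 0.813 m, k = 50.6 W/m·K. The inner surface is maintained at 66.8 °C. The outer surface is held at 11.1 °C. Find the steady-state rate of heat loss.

Q = 4πk·ΔT/(1/r₁ − 1/r₂) = 4π × 50.6 × 55.7 / (1/0.780 − 1/0.813) = 6.81×10^5 W

Q = 681 kW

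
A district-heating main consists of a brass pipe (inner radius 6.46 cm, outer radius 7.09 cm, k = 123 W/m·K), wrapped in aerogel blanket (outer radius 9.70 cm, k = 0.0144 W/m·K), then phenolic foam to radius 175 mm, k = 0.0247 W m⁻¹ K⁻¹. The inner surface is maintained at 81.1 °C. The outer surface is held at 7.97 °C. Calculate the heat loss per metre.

Resistance network (inner→outer):
  R'_brass = ln(0.0709/0.0646)/(2πk) = 0.09306/(2π·123) = 1.204×10^-4 m·K/W
  R'_aerogel blanket = ln(0.0970/0.0709)/(2πk) = 0.3134/(2π·0.0144) = 3.464 m·K/W
  R'_phenolic foam = ln(0.175/0.0970)/(2πk) = 0.5901/(2π·0.0247) = 3.802 m·K/W
ΣR = 1.204×10^-4 + 3.464 + 3.802 = 7.266 m·K/W
Q' = ΔT/ΣR = (81.1 °C − 7.97 °C)/7.266 = 10.1 W/m

Q' = 10.1 W/m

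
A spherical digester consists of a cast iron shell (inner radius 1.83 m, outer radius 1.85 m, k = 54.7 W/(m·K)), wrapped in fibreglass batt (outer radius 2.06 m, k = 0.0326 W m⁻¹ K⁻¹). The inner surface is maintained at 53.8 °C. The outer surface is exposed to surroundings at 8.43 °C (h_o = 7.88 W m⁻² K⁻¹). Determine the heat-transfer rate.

Q = 331 W

Series thermal resistances, inner to outer:
  R_cast iron = (1/1.83 − 1/1.85)/(4πk) = 0.005908/(4π·54.7) = 8.594×10^-6 K/W
  R_fibreglass batt = (1/1.85 − 1/2.06)/(4πk) = 0.05510/(4π·0.0326) = 0.1345 K/W
  R_conv,out = 1/(4πr²h) = 1/(4π·2.06²·7.88) = 0.002380 K/W
ΣR = 8.594×10^-6 + 0.1345 + 0.002380 = 0.1369 K/W
Q = ΔT/ΣR = (53.8 °C − 8.43 °C)/0.1369 = 331 W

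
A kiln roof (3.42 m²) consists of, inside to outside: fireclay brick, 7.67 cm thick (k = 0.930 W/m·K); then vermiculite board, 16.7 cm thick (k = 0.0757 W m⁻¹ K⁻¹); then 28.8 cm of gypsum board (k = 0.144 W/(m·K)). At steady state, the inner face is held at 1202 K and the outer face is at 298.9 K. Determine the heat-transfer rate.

Q = 720 W

Series thermal resistances, inner to outer:
  R_fireclay brick = L/(kA) = 0.0767/(0.930·3.42) = 0.02411 K/W
  R_vermiculite board = L/(kA) = 0.167/(0.0757·3.42) = 0.6451 K/W
  R_gypsum board = L/(kA) = 0.288/(0.144·3.42) = 0.5848 K/W
ΣR = 0.02411 + 0.6451 + 0.5848 = 1.254 K/W
Q = ΔT/ΣR = (1202 K − 298.9 K)/1.254 = 720 W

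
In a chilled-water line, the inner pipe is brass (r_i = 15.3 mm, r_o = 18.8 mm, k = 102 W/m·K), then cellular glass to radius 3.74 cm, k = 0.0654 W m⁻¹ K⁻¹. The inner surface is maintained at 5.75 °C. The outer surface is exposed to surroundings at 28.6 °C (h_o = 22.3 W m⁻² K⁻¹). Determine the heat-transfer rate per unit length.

Q' = 12.3 W/m

Series thermal resistances, inner to outer:
  R'_brass = ln(0.0188/0.0153)/(2πk) = 0.2060/(2π·102) = 3.214×10^-4 m·K/W
  R'_cellular glass = ln(0.0374/0.0188)/(2πk) = 0.6878/(2π·0.0654) = 1.674 m·K/W
  R'_conv,out = 1/(2πr h) = 1/(2π·0.0374·22.3) = 0.1908 m·K/W
ΣR = 3.214×10^-4 + 1.674 + 0.1908 = 1.865 m·K/W
Q' = ΔT/ΣR = (5.75 °C − 28.6 °C)/1.865 = -12.3 W/m
(Negative Q' ⇒ heat flows inward; heat gain = 12.3 W/m.)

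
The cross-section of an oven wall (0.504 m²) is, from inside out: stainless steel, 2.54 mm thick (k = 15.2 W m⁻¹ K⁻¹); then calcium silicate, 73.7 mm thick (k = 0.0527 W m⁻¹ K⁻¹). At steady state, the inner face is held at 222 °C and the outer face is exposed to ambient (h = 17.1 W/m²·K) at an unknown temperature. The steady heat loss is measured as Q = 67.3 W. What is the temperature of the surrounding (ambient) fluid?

Series resistances:
  R_stainless steel = L/(kA) = 0.00254/(15.2·0.504) = 3.316×10^-4 K/W
  R_calcium silicate = L/(kA) = 0.0737/(0.0527·0.504) = 2.775 K/W
  R_conv,out = 1/(hA) = 1/(17.1·0.504) = 0.1160 K/W
ΣR = 2.891 K/W
ΔT = Q·ΣR = 67.3 × 2.891 = 194.6 K
Heat flows outward, so T_out = T_in − ΔT = 222 − 194.6 = 27.4 °C

T_out = 27.4 °C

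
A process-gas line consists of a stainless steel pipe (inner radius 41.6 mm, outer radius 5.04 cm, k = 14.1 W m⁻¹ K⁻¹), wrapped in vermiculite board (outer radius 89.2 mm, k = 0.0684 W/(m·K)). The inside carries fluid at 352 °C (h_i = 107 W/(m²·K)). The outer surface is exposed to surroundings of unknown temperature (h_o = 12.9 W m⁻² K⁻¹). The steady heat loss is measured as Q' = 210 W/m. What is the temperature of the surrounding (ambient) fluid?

Sum the resistances:
  R'_conv,in = 1/(2πr h) = 1/(2π·0.0416·107) = 0.03576 m·K/W
  R'_stainless steel = ln(0.0504/0.0416)/(2πk) = 0.1919/(2π·14.1) = 0.002166 m·K/W
  R'_vermiculite board = ln(0.0892/0.0504)/(2πk) = 0.5709/(2π·0.0684) = 1.328 m·K/W
  R'_conv,out = 1/(2πr h) = 1/(2π·0.0892·12.9) = 0.1383 m·K/W
ΣR = 1.505 m·K/W
ΔT = Q'·ΣR = 210 × 1.505 = 316.0 K
Heat flows outward, so T_out = T_in − ΔT = 352 − 316.0 = 36.0 °C

T_out = 36.0 °C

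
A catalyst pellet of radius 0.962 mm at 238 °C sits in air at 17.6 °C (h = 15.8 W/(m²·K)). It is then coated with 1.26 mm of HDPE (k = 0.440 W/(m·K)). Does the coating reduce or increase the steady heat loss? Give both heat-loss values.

Critical radius for a sphere: r_cr = 2k/h = 0.0557 m = 5.57 cm.
Outer radius after coating: r₂ = 9.62×10^-4 + 0.00126 = 0.002222 m.
Since r₁ < r_cr and r₂ ≤ r_cr, the coating moves toward the maximum at r_cr — heat loss rises.
Bare: R = 1/(4πr₁²h) = 5442 K/W; Q = 220.4/5442 = 0.0405 W.
Coated: R = R_cond + R_conv = 1127 K/W; Q = 220.4/1127 = 0.196 W.

increases: 0.0405 → 0.196 W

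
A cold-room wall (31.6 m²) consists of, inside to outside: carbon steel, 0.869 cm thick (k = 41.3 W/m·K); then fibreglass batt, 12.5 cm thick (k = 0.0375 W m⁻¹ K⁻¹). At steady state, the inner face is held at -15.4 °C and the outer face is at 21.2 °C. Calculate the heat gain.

Q = 347 W

Resistance network (inner→outer):
  R_carbon steel = L/(kA) = 0.00869/(41.3·31.6) = 6.659×10^-6 K/W
  R_fibreglass batt = L/(kA) = 0.125/(0.0375·31.6) = 0.1055 K/W
ΣR = 6.659×10^-6 + 0.1055 = 0.1055 K/W
Q = ΔT/ΣR = (-15.4 °C − 21.2 °C)/0.1055 = -347 W
(Negative Q ⇒ heat flows inward; heat gain = 347 W.)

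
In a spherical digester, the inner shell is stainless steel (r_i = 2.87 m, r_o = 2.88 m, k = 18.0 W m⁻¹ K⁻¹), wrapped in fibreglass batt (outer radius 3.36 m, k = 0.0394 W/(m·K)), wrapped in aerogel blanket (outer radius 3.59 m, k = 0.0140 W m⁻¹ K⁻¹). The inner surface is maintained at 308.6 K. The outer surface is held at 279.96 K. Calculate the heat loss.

Treat each layer as a resistance in series:
  R_stainless steel = (1/2.87 − 1/2.88)/(4πk) = 0.001210/(4π·18.0) = 5.349×10^-6 K/W
  R_fibreglass batt = (1/2.88 − 1/3.36)/(4πk) = 0.04960/(4π·0.0394) = 0.1002 K/W
  R_aerogel blanket = (1/3.36 − 1/3.59)/(4πk) = 0.01907/(4π·0.0140) = 0.1084 K/W
ΣR = 5.349×10^-6 + 0.1002 + 0.1084 = 0.2086 K/W
Q = ΔT/ΣR = (308.6 K − 279.96 K)/0.2086 = 137 W

Q = 137 W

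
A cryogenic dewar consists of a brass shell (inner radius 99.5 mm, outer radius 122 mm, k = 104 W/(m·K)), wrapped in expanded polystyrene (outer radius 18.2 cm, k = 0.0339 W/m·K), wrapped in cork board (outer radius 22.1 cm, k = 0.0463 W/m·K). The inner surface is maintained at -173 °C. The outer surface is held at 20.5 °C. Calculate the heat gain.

Series thermal resistances, inner to outer:
  R_brass = (1/0.0995 − 1/0.122)/(4πk) = 1.854/(4π·104) = 0.001418 K/W
  R_expanded polystyrene = (1/0.122 − 1/0.182)/(4πk) = 2.702/(4π·0.0339) = 6.343 K/W
  R_cork board = (1/0.182 − 1/0.221)/(4πk) = 0.9696/(4π·0.0463) = 1.667 K/W
ΣR = 0.001418 + 6.343 + 1.667 = 8.011 K/W
Q = ΔT/ΣR = (-173 °C − 20.5 °C)/8.011 = -24.2 W
(Negative Q ⇒ heat flows inward; heat gain = 24.2 W.)

Q = 24.2 W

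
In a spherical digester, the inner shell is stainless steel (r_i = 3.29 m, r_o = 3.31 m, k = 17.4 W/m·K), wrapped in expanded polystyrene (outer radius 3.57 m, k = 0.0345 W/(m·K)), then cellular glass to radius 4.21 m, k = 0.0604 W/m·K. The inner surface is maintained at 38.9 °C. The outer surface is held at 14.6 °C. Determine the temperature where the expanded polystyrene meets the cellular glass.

T = 27.4 °C

Resistance network (inner→outer):
  R_stainless steel = (1/3.29 − 1/3.31)/(4πk) = 0.001837/(4π·17.4) = 8.399×10^-6 K/W
  R_expanded polystyrene = (1/3.31 − 1/3.57)/(4πk) = 0.02200/(4π·0.0345) = 0.05075 K/W
  R_cellular glass = (1/3.57 − 1/4.21)/(4πk) = 0.04258/(4π·0.0604) = 0.05610 K/W
ΣR = 8.399×10^-6 + 0.05075 + 0.05610 = 0.1069 K/W
Q = ΔT/ΣR = (38.9 °C − 14.6 °C)/0.1069 = 227.3 W
From the inner boundary to the expanded polystyrene/cellular glass interface, ΣR_partial = 0.05076 K/W.
T_interface = T_in − Q·ΣR_partial = 38.9 °C − (227.3)(0.05076) = 27.4 °C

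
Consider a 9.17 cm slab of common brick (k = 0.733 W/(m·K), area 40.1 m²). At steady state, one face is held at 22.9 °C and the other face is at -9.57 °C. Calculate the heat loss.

Q = kA·ΔT/L = 0.733 × 40.1 × |22.9 °C − -9.57 °C| / 0.0917 = 10400 W

Q = 10400 W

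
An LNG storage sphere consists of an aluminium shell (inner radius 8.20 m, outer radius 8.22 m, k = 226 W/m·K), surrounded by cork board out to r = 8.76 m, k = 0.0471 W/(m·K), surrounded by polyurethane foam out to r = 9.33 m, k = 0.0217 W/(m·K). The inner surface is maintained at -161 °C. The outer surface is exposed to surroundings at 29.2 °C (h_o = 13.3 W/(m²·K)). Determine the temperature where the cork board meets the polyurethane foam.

T = -98.1 °C

Resistance network (inner→outer):
  R_aluminium = (1/8.20 − 1/8.22)/(4πk) = 2.967×10^-4/(4π·226) = 1.045×10^-7 K/W
  R_cork board = (1/8.22 − 1/8.76)/(4πk) = 0.007499/(4π·0.0471) = 0.01267 K/W
  R_polyurethane foam = (1/8.76 − 1/9.33)/(4πk) = 0.006974/(4π·0.0217) = 0.02558 K/W
  R_conv,out = 1/(4πr²h) = 1/(4π·9.33²·13.3) = 6.873×10^-5 K/W
ΣR = 1.045×10^-7 + 0.01267 + 0.02558 + 6.873×10^-5 = 0.03832 K/W
Q = ΔT/ΣR = (-161 °C − 29.2 °C)/0.03832 = -4963 W
From the inner boundary to the cork board/polyurethane foam interface, ΣR_partial = 0.01267 K/W.
T_interface = T_in − Q·ΣR_partial = -161 °C − (-4963)(0.01267) = -98.1 °C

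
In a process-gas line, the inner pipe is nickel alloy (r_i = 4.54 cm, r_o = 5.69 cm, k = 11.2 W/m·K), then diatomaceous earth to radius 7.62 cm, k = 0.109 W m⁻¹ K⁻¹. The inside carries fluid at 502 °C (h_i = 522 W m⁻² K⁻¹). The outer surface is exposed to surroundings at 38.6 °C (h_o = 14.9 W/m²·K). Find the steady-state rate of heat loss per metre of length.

Resistance network (inner→outer):
  R'_conv,in = 1/(2πr h) = 1/(2π·0.0454·522) = 0.006716 m·K/W
  R'_nickel alloy = ln(0.0569/0.0454)/(2πk) = 0.2258/(2π·11.2) = 0.003208 m·K/W
  R'_diatomaceous earth = ln(0.0762/0.0569)/(2πk) = 0.2921/(2π·0.109) = 0.4265 m·K/W
  R'_conv,out = 1/(2πr h) = 1/(2π·0.0762·14.9) = 0.1402 m·K/W
ΣR = 0.006716 + 0.003208 + 0.4265 + 0.1402 = 0.5766 m·K/W
Q' = ΔT/ΣR = (502 °C − 38.6 °C)/0.5766 = 804 W/m

Q' = 804 W/m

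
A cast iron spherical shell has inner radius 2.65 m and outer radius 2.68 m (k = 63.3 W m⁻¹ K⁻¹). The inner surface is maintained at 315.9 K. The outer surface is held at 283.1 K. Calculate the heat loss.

Q = 4πk·ΔT/(1/r₁ − 1/r₂) = 4π × 63.3 × 32.8 / (1/2.65 − 1/2.68) = 6.18×10^6 W

Q = 6.18×10^6 W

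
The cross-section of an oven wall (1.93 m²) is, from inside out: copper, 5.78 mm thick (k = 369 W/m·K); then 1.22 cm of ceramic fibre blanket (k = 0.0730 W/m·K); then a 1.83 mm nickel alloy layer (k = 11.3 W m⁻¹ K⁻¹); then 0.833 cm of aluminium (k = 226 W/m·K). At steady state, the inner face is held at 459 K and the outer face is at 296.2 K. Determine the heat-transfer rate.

Q = 1880 W

Treat each layer as a resistance in series:
  R_copper = L/(kA) = 0.00578/(369·1.93) = 8.116×10^-6 K/W
  R_ceramic fibre blanket = L/(kA) = 0.0122/(0.0730·1.93) = 0.08659 K/W
  R_nickel alloy = L/(kA) = 0.00183/(11.3·1.93) = 8.391×10^-5 K/W
  R_aluminium = L/(kA) = 0.00833/(226·1.93) = 1.910×10^-5 K/W
ΣR = 8.116×10^-6 + 0.08659 + 8.391×10^-5 + 1.910×10^-5 = 0.08670 K/W
Q = ΔT/ΣR = (459 K − 296.2 K)/0.08670 = 1880 W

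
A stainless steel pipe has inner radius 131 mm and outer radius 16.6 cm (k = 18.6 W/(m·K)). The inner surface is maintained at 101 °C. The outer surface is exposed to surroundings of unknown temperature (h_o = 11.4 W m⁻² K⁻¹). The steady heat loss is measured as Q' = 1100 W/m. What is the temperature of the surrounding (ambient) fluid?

T_out = 6.26 °C

Series resistances:
  R'_stainless steel = ln(0.166/0.131)/(2πk) = 0.2368/(2π·18.6) = 0.002026 m·K/W
  R'_conv,out = 1/(2πr h) = 1/(2π·0.166·11.4) = 0.08410 m·K/W
ΣR = 0.08613 m·K/W
ΔT = Q'·ΣR = 1100 × 0.08613 = 94.74 K
Heat flows outward, so T_out = T_in − ΔT = 101 − 94.74 = 6.26 °C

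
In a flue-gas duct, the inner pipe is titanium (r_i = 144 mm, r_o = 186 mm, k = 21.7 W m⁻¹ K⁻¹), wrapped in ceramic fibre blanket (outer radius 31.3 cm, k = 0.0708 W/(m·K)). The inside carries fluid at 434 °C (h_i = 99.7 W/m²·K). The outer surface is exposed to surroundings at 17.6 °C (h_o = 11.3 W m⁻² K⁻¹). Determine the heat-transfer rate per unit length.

Q' = 339 W/m

Resistance network (inner→outer):
  R'_conv,in = 1/(2πr h) = 1/(2π·0.144·99.7) = 0.01109 m·K/W
  R'_titanium = ln(0.186/0.144)/(2πk) = 0.2559/(2π·21.7) = 0.001877 m·K/W
  R'_ceramic fibre blanket = ln(0.313/0.186)/(2πk) = 0.5205/(2π·0.0708) = 1.170 m·K/W
  R'_conv,out = 1/(2πr h) = 1/(2π·0.313·11.3) = 0.04500 m·K/W
ΣR = 0.01109 + 0.001877 + 1.170 + 0.04500 = 1.228 m·K/W
Q' = ΔT/ΣR = (434 °C − 17.6 °C)/1.228 = 339 W/m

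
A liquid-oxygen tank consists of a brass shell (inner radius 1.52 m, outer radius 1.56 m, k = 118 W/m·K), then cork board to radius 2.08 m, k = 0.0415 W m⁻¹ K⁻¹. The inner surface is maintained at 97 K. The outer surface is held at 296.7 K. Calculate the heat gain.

Q = 650 W

Treat each layer as a resistance in series:
  R_brass = (1/1.52 − 1/1.56)/(4πk) = 0.01687/(4π·118) = 1.138×10^-5 K/W
  R_cork board = (1/1.56 − 1/2.08)/(4πk) = 0.1603/(4π·0.0415) = 0.3073 K/W
ΣR = 1.138×10^-5 + 0.3073 = 0.3073 K/W
Q = ΔT/ΣR = (97 K − 296.7 K)/0.3073 = -650 W
(Negative Q ⇒ heat flows inward; heat gain = 650 W.)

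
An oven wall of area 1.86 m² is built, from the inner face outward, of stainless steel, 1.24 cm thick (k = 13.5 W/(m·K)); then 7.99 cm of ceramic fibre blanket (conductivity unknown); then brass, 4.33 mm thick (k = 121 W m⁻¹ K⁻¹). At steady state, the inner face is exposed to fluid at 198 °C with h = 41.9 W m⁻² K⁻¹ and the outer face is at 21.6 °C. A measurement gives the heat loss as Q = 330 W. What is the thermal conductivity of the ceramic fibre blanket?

k = 0.0824 W/m·K

ΣR = ΔT/Q = |198 − 21.6|/330 = 0.5345 K/W
Known resistances:
  R_conv,in = 1/(hA) = 1/(41.9·1.86) = 0.01283 K/W
  R_stainless steel = L/(kA) = 0.0124/(13.5·1.86) = 4.938×10^-4 K/W
  R_brass = L/(kA) = 0.00433/(121·1.86) = 1.924×10^-5 K/W
R_ceramic fibre blanket = ΣR − ΣR_known = 0.5345 − 0.01334 = 0.5212 K/W
L/(kA) = 0.5212 ⇒ k = 0.0799/(0.5212·1.86) = 0.0824 W/m·K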